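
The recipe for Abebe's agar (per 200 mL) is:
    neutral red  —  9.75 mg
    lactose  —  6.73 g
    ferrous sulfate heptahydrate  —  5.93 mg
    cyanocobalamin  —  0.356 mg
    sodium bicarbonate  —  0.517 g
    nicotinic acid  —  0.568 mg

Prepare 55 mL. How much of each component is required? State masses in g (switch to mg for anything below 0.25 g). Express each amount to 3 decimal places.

neutral red 2.681 mg; lactose 1.851 g; ferrous sulfate heptahydrate 1.631 mg; cyanocobalamin 0.098 mg; sodium bicarbonate 142.175 mg; nicotinic acid 0.156 mg

Scale factor = 55 mL / 200 mL = 0.275.
neutral red: 9.75 mg × (55 mL / 200 mL) = 2.681 mg
lactose: 6.73 g × (55 mL / 200 mL) = 1.851 g
ferrous sulfate heptahydrate: 5.93 mg × (55 mL / 200 mL) = 1.631 mg
cyanocobalamin: 0.356 mg × (55 mL / 200 mL) = 0.098 mg
sodium bicarbonate: 0.517 g × (55 mL / 200 mL) = 0.142175 g = 142.175 mg
nicotinic acid: 0.568 mg × (55 mL / 200 mL) = 0.156 mg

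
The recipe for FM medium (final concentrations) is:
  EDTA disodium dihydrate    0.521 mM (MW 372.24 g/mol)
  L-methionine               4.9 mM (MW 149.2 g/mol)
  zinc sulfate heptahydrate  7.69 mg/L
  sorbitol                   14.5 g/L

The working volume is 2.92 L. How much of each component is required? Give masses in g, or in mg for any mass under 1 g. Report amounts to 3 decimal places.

EDTA disodium dihydrate 566.296 mg; L-methionine 2.135 g; zinc sulfate heptahydrate 22.455 mg; sorbitol 42.340 g

Working volume: 2.92 L.
EDTA disodium dihydrate: 0.521 mmol/L × 372.24 mg/mmol × 2.92 L = 566.296 mg
L-methionine: 4.9 mmol/L × 149.2 g/mol × 2.92 L ÷ 1000 = 2.135 g
zinc sulfate heptahydrate: 7.69 mg/L × 2.92 L = 22.455 mg
sorbitol: 14.5 g/L × 2.92 L = 42.340 g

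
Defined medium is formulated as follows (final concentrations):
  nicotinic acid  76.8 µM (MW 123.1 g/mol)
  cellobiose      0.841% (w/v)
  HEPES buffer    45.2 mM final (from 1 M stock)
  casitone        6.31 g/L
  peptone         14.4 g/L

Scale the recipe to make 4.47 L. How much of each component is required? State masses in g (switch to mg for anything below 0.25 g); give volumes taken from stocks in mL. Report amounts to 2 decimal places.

nicotinic acid 42.26 mg; cellobiose 37.59 g; HEPES buffer 202.04 mL; casitone 28.21 g; peptone 64.37 g

Working volume: 4.47 L.
nicotinic acid: 76.8 µmol/L × 123.1 g/mol × 4.47 L ÷ 1000 = 42.26 mg
cellobiose: 0.841 g per 100 mL × 4470 mL ÷ 100 = 37.59 g
HEPES buffer: C1V1 = C2V2 → 45.2 mM × 4470 mL ÷ 1000 mM = 202.04 mL
casitone: 6.31 g/L × 4.47 L = 28.21 g
peptone: 14.4 g/L × 4.47 L = 64.37 g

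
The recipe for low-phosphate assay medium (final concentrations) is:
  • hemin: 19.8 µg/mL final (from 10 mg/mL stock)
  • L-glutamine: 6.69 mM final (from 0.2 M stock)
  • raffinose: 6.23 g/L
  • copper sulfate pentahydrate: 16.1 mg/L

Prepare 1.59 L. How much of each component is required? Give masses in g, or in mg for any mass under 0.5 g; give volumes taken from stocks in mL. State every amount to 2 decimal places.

Working volume: 1.59 L.
hemin: V = C2·V2/C1 = 19.8 µg/mL × 1590 mL ÷ 10000 µg/mL = 3.15 mL
L-glutamine: C1V1 = C2V2 → 6.69 mM × 1590 mL ÷ 200 mM = 53.19 mL
raffinose: 6.23 g/L × 1.59 L = 9.91 g
copper sulfate pentahydrate: 16.1 mg/L × 1.59 L = 25.60 mg

hemin 3.15 mL; L-glutamine 53.19 mL; raffinose 9.91 g; copper sulfate pentahydrate 25.60 mg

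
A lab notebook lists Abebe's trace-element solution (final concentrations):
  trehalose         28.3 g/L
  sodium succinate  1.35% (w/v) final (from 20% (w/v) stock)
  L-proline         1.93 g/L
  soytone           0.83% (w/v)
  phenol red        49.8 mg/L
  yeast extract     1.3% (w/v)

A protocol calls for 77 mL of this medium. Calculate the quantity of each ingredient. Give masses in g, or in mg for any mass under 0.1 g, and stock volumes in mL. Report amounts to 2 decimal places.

Scale factor relative to 1 L: 0.077.
trehalose: 28.3 g/L × 0.077 L = 2.18 g
sodium succinate: dilute stock: 1.35% ÷ 20% × 77 mL = 5.20 mL
L-proline: 1.93 g/L × 0.077 L = 0.15 g
soytone: 0.83 g per 100 mL × 77 mL ÷ 100 = 0.64 g
phenol red: 49.8 mg/L × 0.077 L = 3.83 mg
yeast extract: 1.3% w/v = 13 g/L → 13 × 0.077 L = 1.00 g

trehalose 2.18 g; sodium succinate 5.20 mL; L-proline 0.15 g; soytone 0.64 g; phenol red 3.83 mg; yeast extract 1.00 g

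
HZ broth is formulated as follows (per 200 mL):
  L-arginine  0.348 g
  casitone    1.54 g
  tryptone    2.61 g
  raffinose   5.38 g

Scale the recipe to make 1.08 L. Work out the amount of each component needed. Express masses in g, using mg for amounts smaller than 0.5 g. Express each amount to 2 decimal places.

Ratio of target to recipe volume: 1080 / 200 = 5.4.
L-arginine: 0.348 g × (1080 mL / 200 mL) = 1.88 g
casitone: 1.54 g × (1080 mL / 200 mL) = 8.32 g
tryptone: 2.61 g × (1080 mL / 200 mL) = 14.09 g
raffinose: 5.38 g × (1080 mL / 200 mL) = 29.05 g

L-arginine 1.88 g; casitone 8.32 g; tryptone 14.09 g; raffinose 29.05 g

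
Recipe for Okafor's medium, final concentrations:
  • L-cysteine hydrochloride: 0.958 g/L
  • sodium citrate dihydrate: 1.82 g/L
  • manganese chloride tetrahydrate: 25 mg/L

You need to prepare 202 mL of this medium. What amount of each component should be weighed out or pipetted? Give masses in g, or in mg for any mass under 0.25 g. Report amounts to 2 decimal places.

Scale factor relative to 1 L: 0.202.
L-cysteine hydrochloride: 0.958 g/L × 0.202 L = 0.193516 g = 193.52 mg
sodium citrate dihydrate: 1.82 g/L × 0.202 L = 0.37 g
manganese chloride tetrahydrate: 25 mg/L × 0.202 L = 5.05 mg

L-cysteine hydrochloride 193.52 mg; sodium citrate dihydrate 0.37 g; manganese chloride tetrahydrate 5.05 mg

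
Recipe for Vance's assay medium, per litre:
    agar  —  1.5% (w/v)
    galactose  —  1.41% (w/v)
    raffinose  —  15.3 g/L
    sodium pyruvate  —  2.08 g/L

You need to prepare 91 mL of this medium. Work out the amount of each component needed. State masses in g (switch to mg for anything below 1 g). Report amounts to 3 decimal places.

Scale factor relative to 1 L: 0.091.
agar: 1.5% w/v = 15 g/L → 15 × 0.091 L = 1.365 g
galactose: 1.41% w/v = 14.1 g/L → 14.1 × 0.091 L = 1.283 g
raffinose: 15.3 g/L × 0.091 L = 1.392 g
sodium pyruvate: 2.08 g/L × 0.091 L = 0.18928 g = 189.280 mg

agar 1.365 g; galactose 1.283 g; raffinose 1.392 g; sodium pyruvate 189.280 mg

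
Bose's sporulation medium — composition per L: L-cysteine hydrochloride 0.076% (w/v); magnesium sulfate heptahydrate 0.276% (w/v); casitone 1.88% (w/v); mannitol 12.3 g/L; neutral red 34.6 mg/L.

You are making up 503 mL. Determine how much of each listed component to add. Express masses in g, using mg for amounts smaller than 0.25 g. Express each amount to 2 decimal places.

L-cysteine hydrochloride 0.38 g; magnesium sulfate heptahydrate 1.39 g; casitone 9.46 g; mannitol 6.19 g; neutral red 17.40 mg

Scale factor relative to 1 L: 0.503.
L-cysteine hydrochloride: 0.076 g per 100 mL × 503 mL ÷ 100 = 0.38 g
magnesium sulfate heptahydrate: 0.276 g per 100 mL × 503 mL ÷ 100 = 1.39 g
casitone: 1.88 g per 100 mL × 503 mL ÷ 100 = 9.46 g
mannitol: 12.3 g/L × 0.503 L = 6.19 g
neutral red: 34.6 mg/L × 0.503 L = 17.40 mg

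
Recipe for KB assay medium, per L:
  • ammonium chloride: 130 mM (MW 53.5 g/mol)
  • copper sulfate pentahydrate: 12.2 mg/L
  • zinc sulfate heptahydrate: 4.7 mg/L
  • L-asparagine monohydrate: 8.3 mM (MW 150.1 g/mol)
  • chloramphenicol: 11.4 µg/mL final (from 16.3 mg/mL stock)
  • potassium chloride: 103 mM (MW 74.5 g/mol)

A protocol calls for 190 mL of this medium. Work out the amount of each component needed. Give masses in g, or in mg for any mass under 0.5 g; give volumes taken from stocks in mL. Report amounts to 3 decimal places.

ammonium chloride 1.321 g; copper sulfate pentahydrate 2.318 mg; zinc sulfate heptahydrate 0.893 mg; L-asparagine monohydrate 236.708 mg; chloramphenicol 0.133 mL; potassium chloride 1.458 g

Target volume = 190 mL = 0.19 L.
ammonium chloride: 130 mmol/L × 53.5 g/mol × 0.19 L ÷ 1000 = 1.321 g
copper sulfate pentahydrate: 12.2 mg/L × 0.19 L = 2.318 mg
zinc sulfate heptahydrate: 4.7 mg/L × 0.19 L = 0.893 mg
L-asparagine monohydrate: 8.3 mmol/L × 150.1 mg/mmol × 0.19 L = 236.708 mg
chloramphenicol: dilute stock: 11.4 µg/mL × 190 mL ÷ 16300 µg/mL = 0.133 mL
potassium chloride: 103 mmol/L × 74.5 g/mol × 0.19 L ÷ 1000 = 1.458 g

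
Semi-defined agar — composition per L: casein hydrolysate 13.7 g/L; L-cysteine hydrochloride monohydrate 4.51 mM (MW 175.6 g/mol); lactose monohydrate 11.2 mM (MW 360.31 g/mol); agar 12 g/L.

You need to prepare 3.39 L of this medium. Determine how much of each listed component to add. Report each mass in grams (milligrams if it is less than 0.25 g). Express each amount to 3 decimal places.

Working volume: 3.39 L.
casein hydrolysate: 13.7 g/L × 3.39 L = 46.443 g
L-cysteine hydrochloride monohydrate: 4.51 mmol/L × 175.6 g/mol × 3.39 L ÷ 1000 = 2.685 g
lactose monohydrate: 11.2 mmol/L × 360.31 g/mol × 3.39 L ÷ 1000 = 13.680 g
agar: 12 g/L × 3.39 L = 40.680 g

casein hydrolysate 46.443 g; L-cysteine hydrochloride monohydrate 2.685 g; lactose monohydrate 13.680 g; agar 40.680 g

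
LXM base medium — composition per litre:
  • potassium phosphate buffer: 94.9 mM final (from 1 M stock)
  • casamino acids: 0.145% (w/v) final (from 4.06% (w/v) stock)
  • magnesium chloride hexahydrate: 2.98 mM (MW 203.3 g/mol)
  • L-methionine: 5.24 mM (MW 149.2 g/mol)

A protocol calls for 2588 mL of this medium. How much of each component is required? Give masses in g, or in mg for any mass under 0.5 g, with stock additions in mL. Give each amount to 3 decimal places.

Target volume = 2588 mL = 2.588 L.
potassium phosphate buffer: C1V1 = C2V2 → 94.9 mM × 2588 mL ÷ 1000 mM = 245.601 mL
casamino acids: C1V1 = C2V2 → 0.145% ÷ 4.06% × 2588 mL = 92.429 mL
magnesium chloride hexahydrate: 2.98 mmol/L × 203.3 g/mol × 2.588 L ÷ 1000 = 1.568 g
L-methionine: 5.24 mmol/L × 149.2 g/mol × 2.588 L ÷ 1000 = 2.023 g

potassium phosphate buffer 245.601 mL; casamino acids 92.429 mL; magnesium chloride hexahydrate 1.568 g; L-methionine 2.023 g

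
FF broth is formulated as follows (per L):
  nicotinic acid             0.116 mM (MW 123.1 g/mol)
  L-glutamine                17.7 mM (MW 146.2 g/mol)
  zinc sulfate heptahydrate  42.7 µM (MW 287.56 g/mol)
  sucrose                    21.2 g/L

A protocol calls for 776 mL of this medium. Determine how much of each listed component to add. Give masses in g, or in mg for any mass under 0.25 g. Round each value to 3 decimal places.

Scale factor relative to 1 L: 0.776.
nicotinic acid: 0.116 mmol/L × 123.1 mg/mmol × 0.776 L = 11.081 mg
L-glutamine: 17.7 mmol/L × 146.2 g/mol × 0.776 L ÷ 1000 = 2.008 g
zinc sulfate heptahydrate: 42.7 µmol/L × 287.56 g/mol × 0.776 L ÷ 1000 = 9.528 mg
sucrose: 21.2 g/L × 0.776 L = 16.451 g

nicotinic acid 11.081 mg; L-glutamine 2.008 g; zinc sulfate heptahydrate 9.528 mg; sucrose 16.451 g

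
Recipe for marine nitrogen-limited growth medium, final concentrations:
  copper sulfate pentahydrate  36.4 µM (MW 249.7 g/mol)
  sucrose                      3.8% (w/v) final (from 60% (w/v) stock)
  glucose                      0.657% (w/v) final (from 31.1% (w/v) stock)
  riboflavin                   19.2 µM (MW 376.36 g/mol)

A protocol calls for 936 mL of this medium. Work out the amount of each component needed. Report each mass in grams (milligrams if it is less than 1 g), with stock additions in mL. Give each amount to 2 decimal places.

copper sulfate pentahydrate 8.51 mg; sucrose 59.28 mL; glucose 19.77 mL; riboflavin 6.76 mg

Working volume: 936 mL = 0.936 L.
copper sulfate pentahydrate: 36.4 µmol/L × 249.7 g/mol × 0.936 L ÷ 1000 = 8.51 mg
sucrose: dilute stock: 3.8% ÷ 60% × 936 mL = 59.28 mL
glucose: dilute stock: 0.657% ÷ 31.1% × 936 mL = 19.77 mL
riboflavin: 19.2 µmol/L × 376.36 g/mol × 0.936 L ÷ 1000 = 6.76 mg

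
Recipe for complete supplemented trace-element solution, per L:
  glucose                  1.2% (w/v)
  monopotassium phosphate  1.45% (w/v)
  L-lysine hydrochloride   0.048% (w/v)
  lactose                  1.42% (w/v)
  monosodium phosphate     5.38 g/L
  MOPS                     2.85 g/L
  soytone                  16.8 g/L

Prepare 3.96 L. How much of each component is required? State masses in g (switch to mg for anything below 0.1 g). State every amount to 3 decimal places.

glucose 47.520 g; monopotassium phosphate 57.420 g; L-lysine hydrochloride 1.901 g; lactose 56.232 g; monosodium phosphate 21.305 g; MOPS 11.286 g; soytone 66.528 g

Scale factor relative to 1 L: 3.96.
glucose: 1.2% w/v = 12 g/L → 12 × 3.96 L = 47.520 g
monopotassium phosphate: 1.45% w/v = 14.5 g/L → 14.5 × 3.96 L = 57.420 g
L-lysine hydrochloride: 0.048 g per 100 mL × 3960 mL ÷ 100 = 1.901 g
lactose: 1.42 g per 100 mL × 3960 mL ÷ 100 = 56.232 g
monosodium phosphate: 5.38 g/L × 3.96 L = 21.305 g
MOPS: 2.85 g/L × 3.96 L = 11.286 g
soytone: 16.8 g/L × 3.96 L = 66.528 g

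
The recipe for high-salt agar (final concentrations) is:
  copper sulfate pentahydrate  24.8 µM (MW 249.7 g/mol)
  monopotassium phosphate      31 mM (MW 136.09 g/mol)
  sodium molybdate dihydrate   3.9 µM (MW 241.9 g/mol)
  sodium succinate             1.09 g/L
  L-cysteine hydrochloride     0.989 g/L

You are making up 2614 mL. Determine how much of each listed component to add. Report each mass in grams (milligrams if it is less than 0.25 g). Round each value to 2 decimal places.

copper sulfate pentahydrate 16.19 mg; monopotassium phosphate 11.03 g; sodium molybdate dihydrate 2.47 mg; sodium succinate 2.85 g; L-cysteine hydrochloride 2.59 g

Target volume = 2614 mL = 2.614 L.
copper sulfate pentahydrate: 24.8 µmol/L × 249.7 g/mol × 2.614 L ÷ 1000 = 16.19 mg
monopotassium phosphate: 31 mmol/L × 136.09 g/mol × 2.614 L ÷ 1000 = 11.03 g
sodium molybdate dihydrate: 3.9 µmol/L × 241.9 g/mol × 2.614 L ÷ 1000 = 2.47 mg
sodium succinate: 1.09 g/L × 2.614 L = 2.85 g
L-cysteine hydrochloride: 0.989 g/L × 2.614 L = 2.59 g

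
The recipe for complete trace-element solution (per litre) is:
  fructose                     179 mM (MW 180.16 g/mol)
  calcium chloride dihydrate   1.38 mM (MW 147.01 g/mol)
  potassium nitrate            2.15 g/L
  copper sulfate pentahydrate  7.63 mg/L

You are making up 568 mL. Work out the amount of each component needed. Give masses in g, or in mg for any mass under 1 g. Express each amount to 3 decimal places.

Scale factor relative to 1 L: 0.568.
fructose: 179 mmol/L × 180.16 g/mol × 0.568 L ÷ 1000 = 18.317 g
calcium chloride dihydrate: 1.38 mmol/L × 147.01 mg/mmol × 0.568 L = 115.232 mg
potassium nitrate: 2.15 g/L × 0.568 L = 1.221 g
copper sulfate pentahydrate: 7.63 mg/L × 0.568 L = 4.334 mg

fructose 18.317 g; calcium chloride dihydrate 115.232 mg; potassium nitrate 1.221 g; copper sulfate pentahydrate 4.334 mg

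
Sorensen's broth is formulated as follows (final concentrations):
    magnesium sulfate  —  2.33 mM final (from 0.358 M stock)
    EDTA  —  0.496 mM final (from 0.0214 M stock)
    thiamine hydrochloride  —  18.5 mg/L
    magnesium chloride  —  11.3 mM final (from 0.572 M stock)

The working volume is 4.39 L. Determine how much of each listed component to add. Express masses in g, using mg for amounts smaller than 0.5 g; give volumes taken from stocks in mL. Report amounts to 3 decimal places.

magnesium sulfate 28.572 mL; EDTA 101.750 mL; thiamine hydrochloride 81.215 mg; magnesium chloride 86.726 mL

Scale factor relative to 1 L: 4.39.
magnesium sulfate: dilute stock: 2.33 mM × 4390 mL ÷ 358 mM = 28.572 mL
EDTA: C1V1 = C2V2 → 0.496 mM × 4390 mL ÷ 21.4 mM = 101.750 mL
thiamine hydrochloride: 18.5 mg/L × 4.39 L = 81.215 mg
magnesium chloride: C1V1 = C2V2 → 11.3 mM × 4390 mL ÷ 572 mM = 86.726 mL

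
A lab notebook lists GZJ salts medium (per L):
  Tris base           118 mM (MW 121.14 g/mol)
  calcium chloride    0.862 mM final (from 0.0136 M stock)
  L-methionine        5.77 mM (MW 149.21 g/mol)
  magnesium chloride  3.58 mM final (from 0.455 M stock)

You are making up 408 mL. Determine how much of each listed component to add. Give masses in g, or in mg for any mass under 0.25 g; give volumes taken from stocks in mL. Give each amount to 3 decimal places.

Working volume: 408 mL = 0.408 L.
Tris base: 118 mmol/L × 121.14 g/mol × 0.408 L ÷ 1000 = 5.832 g
calcium chloride: dilute stock: 0.862 mM × 408 mL ÷ 13.6 mM = 25.860 mL
L-methionine: 5.77 mmol/L × 149.21 g/mol × 0.408 L ÷ 1000 = 0.351 g
magnesium chloride: V = C2·V2/C1 = 3.58 mM × 408 mL ÷ 455 mM = 3.210 mL

Tris base 5.832 g; calcium chloride 25.860 mL; L-methionine 0.351 g; magnesium chloride 3.210 mL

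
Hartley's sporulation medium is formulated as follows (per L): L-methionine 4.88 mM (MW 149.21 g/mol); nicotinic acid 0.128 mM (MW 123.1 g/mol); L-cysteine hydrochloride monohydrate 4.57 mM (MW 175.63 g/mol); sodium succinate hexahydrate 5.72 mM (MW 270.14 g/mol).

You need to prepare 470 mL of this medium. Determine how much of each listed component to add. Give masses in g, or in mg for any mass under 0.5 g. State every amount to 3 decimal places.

L-methionine 342.228 mg; nicotinic acid 7.406 mg; L-cysteine hydrochloride monohydrate 377.236 mg; sodium succinate hexahydrate 0.726 g

Target volume = 470 mL = 0.47 L.
L-methionine: 4.88 mmol/L × 149.21 mg/mmol × 0.47 L = 342.228 mg
nicotinic acid: 0.128 mmol/L × 123.1 mg/mmol × 0.47 L = 7.406 mg
L-cysteine hydrochloride monohydrate: 4.57 mmol/L × 175.63 mg/mmol × 0.47 L = 377.236 mg
sodium succinate hexahydrate: 5.72 mmol/L × 270.14 g/mol × 0.47 L ÷ 1000 = 0.726 g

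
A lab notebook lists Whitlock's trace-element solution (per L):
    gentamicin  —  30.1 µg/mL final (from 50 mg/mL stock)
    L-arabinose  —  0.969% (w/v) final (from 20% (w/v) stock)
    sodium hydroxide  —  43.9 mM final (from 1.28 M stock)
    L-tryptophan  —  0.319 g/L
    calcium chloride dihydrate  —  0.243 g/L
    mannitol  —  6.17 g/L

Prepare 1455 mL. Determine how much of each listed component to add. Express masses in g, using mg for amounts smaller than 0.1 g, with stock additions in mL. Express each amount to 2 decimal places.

gentamicin 0.88 mL; L-arabinose 70.49 mL; sodium hydroxide 49.90 mL; L-tryptophan 0.46 g; calcium chloride dihydrate 0.35 g; mannitol 8.98 g

Working volume: 1455 mL = 1.455 L.
gentamicin: V = C2·V2/C1 = 30.1 µg/mL × 1455 mL ÷ 50000 µg/mL = 0.88 mL
L-arabinose: V = C2·V2/C1 = 0.969% ÷ 20% × 1455 mL = 70.49 mL
sodium hydroxide: dilute stock: 43.9 mM × 1455 mL ÷ 1280 mM = 49.90 mL
L-tryptophan: 0.319 g/L × 1.455 L = 0.46 g
calcium chloride dihydrate: 0.243 g/L × 1.455 L = 0.35 g
mannitol: 6.17 g/L × 1.455 L = 8.98 g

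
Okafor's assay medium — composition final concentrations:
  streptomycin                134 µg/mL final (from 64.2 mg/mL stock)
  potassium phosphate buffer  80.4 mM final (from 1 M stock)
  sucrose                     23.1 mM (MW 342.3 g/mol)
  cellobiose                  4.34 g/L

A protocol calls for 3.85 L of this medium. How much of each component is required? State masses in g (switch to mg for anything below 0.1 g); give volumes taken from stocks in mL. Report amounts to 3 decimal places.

Scale factor relative to 1 L: 3.85.
streptomycin: C1V1 = C2V2 → 134 µg/mL × 3850 mL ÷ 64200 µg/mL = 8.036 mL
potassium phosphate buffer: dilute stock: 80.4 mM × 3850 mL ÷ 1000 mM = 309.540 mL
sucrose: 23.1 mmol/L × 342.3 g/mol × 3.85 L ÷ 1000 = 30.442 g
cellobiose: 4.34 g/L × 3.85 L = 16.709 g

streptomycin 8.036 mL; potassium phosphate buffer 309.540 mL; sucrose 30.442 g; cellobiose 16.709 g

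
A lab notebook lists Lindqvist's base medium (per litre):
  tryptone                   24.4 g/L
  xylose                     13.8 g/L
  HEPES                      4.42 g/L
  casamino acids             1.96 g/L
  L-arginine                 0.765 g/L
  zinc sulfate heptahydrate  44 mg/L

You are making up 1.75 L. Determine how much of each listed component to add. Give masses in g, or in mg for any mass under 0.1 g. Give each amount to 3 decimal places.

tryptone 42.700 g; xylose 24.150 g; HEPES 7.735 g; casamino acids 3.430 g; L-arginine 1.339 g; zinc sulfate heptahydrate 77.000 mg

Scale factor relative to 1 L: 1.75.
tryptone: 24.4 g/L × 1.75 L = 42.700 g
xylose: 13.8 g/L × 1.75 L = 24.150 g
HEPES: 4.42 g/L × 1.75 L = 7.735 g
casamino acids: 1.96 g/L × 1.75 L = 3.430 g
L-arginine: 0.765 g/L × 1.75 L = 1.339 g
zinc sulfate heptahydrate: 44 mg/L × 1.75 L = 77.000 mg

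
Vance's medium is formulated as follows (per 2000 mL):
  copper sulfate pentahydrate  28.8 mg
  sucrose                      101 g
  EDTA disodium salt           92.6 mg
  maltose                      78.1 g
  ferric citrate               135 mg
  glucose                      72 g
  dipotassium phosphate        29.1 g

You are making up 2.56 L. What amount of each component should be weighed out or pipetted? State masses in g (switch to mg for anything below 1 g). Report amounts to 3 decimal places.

copper sulfate pentahydrate 36.864 mg; sucrose 129.280 g; EDTA disodium salt 118.528 mg; maltose 99.968 g; ferric citrate 172.800 mg; glucose 92.160 g; dipotassium phosphate 37.248 g

Scale factor = 2560 mL / 2000 mL = 1.28.
copper sulfate pentahydrate: 28.8 mg × (2560 mL / 2000 mL) = 36.864 mg
sucrose: 101 g × (2560 mL / 2000 mL) = 129.280 g
EDTA disodium salt: 92.6 mg × (2560 mL / 2000 mL) = 118.528 mg
maltose: 78.1 g × (2560 mL / 2000 mL) = 99.968 g
ferric citrate: 135 mg × (2560 mL / 2000 mL) = 172.800 mg
glucose: 72 g × (2560 mL / 2000 mL) = 92.160 g
dipotassium phosphate: 29.1 g × (2560 mL / 2000 mL) = 37.248 g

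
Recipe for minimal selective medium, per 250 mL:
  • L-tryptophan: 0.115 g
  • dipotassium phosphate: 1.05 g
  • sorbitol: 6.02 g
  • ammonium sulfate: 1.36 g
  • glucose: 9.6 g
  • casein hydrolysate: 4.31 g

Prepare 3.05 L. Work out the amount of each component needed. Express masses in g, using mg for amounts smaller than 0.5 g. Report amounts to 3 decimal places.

L-tryptophan 1.403 g; dipotassium phosphate 12.810 g; sorbitol 73.444 g; ammonium sulfate 16.592 g; glucose 117.120 g; casein hydrolysate 52.582 g

Scale factor = 3050 mL / 250 mL = 12.2.
L-tryptophan: 0.115 g × (3050 mL / 250 mL) = 1.403 g
dipotassium phosphate: 1.05 g × (3050 mL / 250 mL) = 12.810 g
sorbitol: 6.02 g × (3050 mL / 250 mL) = 73.444 g
ammonium sulfate: 1.36 g × (3050 mL / 250 mL) = 16.592 g
glucose: 9.6 g × (3050 mL / 250 mL) = 117.120 g
casein hydrolysate: 4.31 g × (3050 mL / 250 mL) = 52.582 g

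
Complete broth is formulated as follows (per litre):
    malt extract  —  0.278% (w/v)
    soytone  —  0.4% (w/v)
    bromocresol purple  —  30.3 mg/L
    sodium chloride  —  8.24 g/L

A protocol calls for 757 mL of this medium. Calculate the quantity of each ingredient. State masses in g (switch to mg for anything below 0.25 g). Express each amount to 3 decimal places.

malt extract 2.104 g; soytone 3.028 g; bromocresol purple 22.937 mg; sodium chloride 6.238 g

Target volume = 757 mL = 0.757 L.
malt extract: 0.278% w/v = 2.78 g/L → 2.78 × 0.757 L = 2.104 g
soytone: 0.4% w/v = 4 g/L → 4 × 0.757 L = 3.028 g
bromocresol purple: 30.3 mg/L × 0.757 L = 22.937 mg
sodium chloride: 8.24 g/L × 0.757 L = 6.238 g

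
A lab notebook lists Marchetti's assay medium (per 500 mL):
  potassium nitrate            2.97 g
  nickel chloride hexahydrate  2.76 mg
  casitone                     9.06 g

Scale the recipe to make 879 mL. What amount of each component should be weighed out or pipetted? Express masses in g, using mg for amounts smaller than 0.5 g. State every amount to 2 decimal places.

Scale factor = 879 mL / 500 mL = 1.758.
potassium nitrate: 2.97 g × (879 mL / 500 mL) = 5.22 g
nickel chloride hexahydrate: 2.76 mg × (879 mL / 500 mL) = 4.85 mg
casitone: 9.06 g × (879 mL / 500 mL) = 15.93 g

potassium nitrate 5.22 g; nickel chloride hexahydrate 4.85 mg; casitone 15.93 g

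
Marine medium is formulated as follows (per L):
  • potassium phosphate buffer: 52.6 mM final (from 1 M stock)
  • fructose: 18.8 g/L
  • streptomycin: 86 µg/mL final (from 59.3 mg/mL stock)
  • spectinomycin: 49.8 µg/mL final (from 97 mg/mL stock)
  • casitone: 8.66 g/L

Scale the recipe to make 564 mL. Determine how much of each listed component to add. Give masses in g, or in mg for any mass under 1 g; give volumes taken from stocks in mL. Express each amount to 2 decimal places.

Scale factor relative to 1 L: 0.564.
potassium phosphate buffer: dilute stock: 52.6 mM × 564 mL ÷ 1000 mM = 29.67 mL
fructose: 18.8 g/L × 0.564 L = 10.60 g
streptomycin: V = C2·V2/C1 = 86 µg/mL × 564 mL ÷ 59300 µg/mL = 0.82 mL
spectinomycin: C1V1 = C2V2 → 49.8 µg/mL × 564 mL ÷ 97000 µg/mL = 0.29 mL
casitone: 8.66 g/L × 0.564 L = 4.88 g

potassium phosphate buffer 29.67 mL; fructose 10.60 g; streptomycin 0.82 mL; spectinomycin 0.29 mL; casitone 4.88 g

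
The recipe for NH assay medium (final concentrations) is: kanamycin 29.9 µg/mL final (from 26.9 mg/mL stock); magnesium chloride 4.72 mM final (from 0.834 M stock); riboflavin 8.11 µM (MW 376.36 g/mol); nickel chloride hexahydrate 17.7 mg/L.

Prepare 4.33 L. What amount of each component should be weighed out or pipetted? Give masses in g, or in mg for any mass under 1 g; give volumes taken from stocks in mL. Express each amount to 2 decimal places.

kanamycin 4.81 mL; magnesium chloride 24.51 mL; riboflavin 13.22 mg; nickel chloride hexahydrate 76.64 mg

Working volume: 4.33 L.
kanamycin: V = C2·V2/C1 = 29.9 µg/mL × 4330 mL ÷ 26900 µg/mL = 4.81 mL
magnesium chloride: V = C2·V2/C1 = 4.72 mM × 4330 mL ÷ 834 mM = 24.51 mL
riboflavin: 8.11 µmol/L × 376.36 g/mol × 4.33 L ÷ 1000 = 13.22 mg
nickel chloride hexahydrate: 17.7 mg/L × 4.33 L = 76.64 mg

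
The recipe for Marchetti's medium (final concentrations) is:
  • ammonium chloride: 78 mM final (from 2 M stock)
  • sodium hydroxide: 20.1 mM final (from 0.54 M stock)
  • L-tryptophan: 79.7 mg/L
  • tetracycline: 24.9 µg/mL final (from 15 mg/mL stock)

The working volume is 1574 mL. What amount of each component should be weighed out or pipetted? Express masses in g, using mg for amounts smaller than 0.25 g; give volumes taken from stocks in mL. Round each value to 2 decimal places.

Scale factor relative to 1 L: 1.574.
ammonium chloride: C1V1 = C2V2 → 78 mM × 1574 mL ÷ 2000 mM = 61.39 mL
sodium hydroxide: V = C2·V2/C1 = 20.1 mM × 1574 mL ÷ 540 mM = 58.59 mL
L-tryptophan: 79.7 mg/L × 1.574 L = 125.45 mg
tetracycline: V = C2·V2/C1 = 24.9 µg/mL × 1574 mL ÷ 15000 µg/mL = 2.61 mL

ammonium chloride 61.39 mL; sodium hydroxide 58.59 mL; L-tryptophan 125.45 mg; tetracycline 2.61 mL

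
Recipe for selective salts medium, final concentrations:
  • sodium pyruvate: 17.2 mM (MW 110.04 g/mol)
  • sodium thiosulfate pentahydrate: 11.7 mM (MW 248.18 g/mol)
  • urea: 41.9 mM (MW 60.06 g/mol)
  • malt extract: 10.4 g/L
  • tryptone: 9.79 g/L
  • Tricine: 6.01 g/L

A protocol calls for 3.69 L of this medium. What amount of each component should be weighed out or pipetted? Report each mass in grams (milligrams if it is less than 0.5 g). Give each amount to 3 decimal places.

sodium pyruvate 6.984 g; sodium thiosulfate pentahydrate 10.715 g; urea 9.286 g; malt extract 38.376 g; tryptone 36.125 g; Tricine 22.177 g

Scale factor relative to 1 L: 3.69.
sodium pyruvate: 17.2 mmol/L × 110.04 g/mol × 3.69 L ÷ 1000 = 6.984 g
sodium thiosulfate pentahydrate: 11.7 mmol/L × 248.18 g/mol × 3.69 L ÷ 1000 = 10.715 g
urea: 41.9 mmol/L × 60.06 g/mol × 3.69 L ÷ 1000 = 9.286 g
malt extract: 10.4 g/L × 3.69 L = 38.376 g
tryptone: 9.79 g/L × 3.69 L = 36.125 g
Tricine: 6.01 g/L × 3.69 L = 22.177 g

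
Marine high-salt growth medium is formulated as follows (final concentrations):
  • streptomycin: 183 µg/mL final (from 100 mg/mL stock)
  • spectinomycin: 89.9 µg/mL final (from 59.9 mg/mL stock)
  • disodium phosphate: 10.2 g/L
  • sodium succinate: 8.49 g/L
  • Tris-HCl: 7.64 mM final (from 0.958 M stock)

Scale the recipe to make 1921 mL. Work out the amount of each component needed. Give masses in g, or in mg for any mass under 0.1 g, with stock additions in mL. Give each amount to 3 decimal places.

streptomycin 3.515 mL; spectinomycin 2.883 mL; disodium phosphate 19.594 g; sodium succinate 16.309 g; Tris-HCl 15.320 mL

Target volume = 1921 mL = 1.921 L.
streptomycin: V = C2·V2/C1 = 183 µg/mL × 1921 mL ÷ 100000 µg/mL = 3.515 mL
spectinomycin: C1V1 = C2V2 → 89.9 µg/mL × 1921 mL ÷ 59900 µg/mL = 2.883 mL
disodium phosphate: 10.2 g/L × 1.921 L = 19.594 g
sodium succinate: 8.49 g/L × 1.921 L = 16.309 g
Tris-HCl: dilute stock: 7.64 mM × 1921 mL ÷ 958 mM = 15.320 mL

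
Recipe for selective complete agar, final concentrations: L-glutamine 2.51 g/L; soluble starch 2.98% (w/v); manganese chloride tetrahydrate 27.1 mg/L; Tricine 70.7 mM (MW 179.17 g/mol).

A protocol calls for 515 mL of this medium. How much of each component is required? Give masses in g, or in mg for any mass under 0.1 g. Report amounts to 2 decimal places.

Working volume: 515 mL = 0.515 L.
L-glutamine: 2.51 g/L × 0.515 L = 1.29 g
soluble starch: 2.98% w/v = 29.8 g/L → 29.8 × 0.515 L = 15.35 g
manganese chloride tetrahydrate: 27.1 mg/L × 0.515 L = 13.96 mg
Tricine: 70.7 mmol/L × 179.17 g/mol × 0.515 L ÷ 1000 = 6.52 g

L-glutamine 1.29 g; soluble starch 15.35 g; manganese chloride tetrahydrate 13.96 mg; Tricine 6.52 g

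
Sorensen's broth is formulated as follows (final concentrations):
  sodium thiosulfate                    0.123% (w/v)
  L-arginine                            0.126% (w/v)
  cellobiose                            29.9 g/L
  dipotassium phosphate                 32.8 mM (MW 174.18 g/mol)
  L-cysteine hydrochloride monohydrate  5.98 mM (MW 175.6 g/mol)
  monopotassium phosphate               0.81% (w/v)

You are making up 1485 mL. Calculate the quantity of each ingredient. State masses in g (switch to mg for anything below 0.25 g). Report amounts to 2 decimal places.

Target volume = 1485 mL = 1.485 L.
sodium thiosulfate: 0.123 g per 100 mL × 1485 mL ÷ 100 = 1.83 g
L-arginine: 0.126 g per 100 mL × 1485 mL ÷ 100 = 1.87 g
cellobiose: 29.9 g/L × 1.485 L = 44.40 g
dipotassium phosphate: 32.8 mmol/L × 174.18 g/mol × 1.485 L ÷ 1000 = 8.48 g
L-cysteine hydrochloride monohydrate: 5.98 mmol/L × 175.6 g/mol × 1.485 L ÷ 1000 = 1.56 g
monopotassium phosphate: 0.81 g per 100 mL × 1485 mL ÷ 100 = 12.03 g

sodium thiosulfate 1.83 g; L-arginine 1.87 g; cellobiose 44.40 g; dipotassium phosphate 8.48 g; L-cysteine hydrochloride monohydrate 1.56 g; monopotassium phosphate 12.03 g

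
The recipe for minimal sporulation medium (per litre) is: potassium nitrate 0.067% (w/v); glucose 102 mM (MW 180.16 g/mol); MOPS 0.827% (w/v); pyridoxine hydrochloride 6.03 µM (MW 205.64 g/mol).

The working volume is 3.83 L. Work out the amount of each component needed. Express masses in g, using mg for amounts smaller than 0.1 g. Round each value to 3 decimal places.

potassium nitrate 2.566 g; glucose 70.381 g; MOPS 31.674 g; pyridoxine hydrochloride 4.749 mg

Working volume: 3.83 L.
potassium nitrate: 0.067% w/v = 0.67 g/L → 0.67 × 3.83 L = 2.566 g
glucose: 102 mmol/L × 180.16 g/mol × 3.83 L ÷ 1000 = 70.381 g
MOPS: 0.827% w/v = 8.27 g/L → 8.27 × 3.83 L = 31.674 g
pyridoxine hydrochloride: 6.03 µmol/L × 205.64 g/mol × 3.83 L ÷ 1000 = 4.749 mg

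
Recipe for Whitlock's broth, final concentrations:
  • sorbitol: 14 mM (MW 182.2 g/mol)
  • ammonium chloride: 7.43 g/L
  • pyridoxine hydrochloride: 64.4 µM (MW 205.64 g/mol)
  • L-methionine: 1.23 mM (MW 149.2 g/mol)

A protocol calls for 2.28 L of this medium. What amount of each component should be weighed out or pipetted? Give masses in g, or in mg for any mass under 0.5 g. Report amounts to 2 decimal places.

Working volume: 2.28 L.
sorbitol: 14 mmol/L × 182.2 g/mol × 2.28 L ÷ 1000 = 5.82 g
ammonium chloride: 7.43 g/L × 2.28 L = 16.94 g
pyridoxine hydrochloride: 64.4 µmol/L × 205.64 g/mol × 2.28 L ÷ 1000 = 30.19 mg
L-methionine: 1.23 mmol/L × 149.2 mg/mmol × 2.28 L = 418.42 mg

sorbitol 5.82 g; ammonium chloride 16.94 g; pyridoxine hydrochloride 30.19 mg; L-methionine 418.42 mg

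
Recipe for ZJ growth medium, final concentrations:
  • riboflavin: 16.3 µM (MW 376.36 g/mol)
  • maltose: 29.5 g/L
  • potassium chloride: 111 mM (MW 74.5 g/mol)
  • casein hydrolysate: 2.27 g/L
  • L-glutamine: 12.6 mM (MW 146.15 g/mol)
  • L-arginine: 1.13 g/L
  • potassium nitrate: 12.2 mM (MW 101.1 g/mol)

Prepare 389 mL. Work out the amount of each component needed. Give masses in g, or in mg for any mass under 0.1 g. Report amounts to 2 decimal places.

Working volume: 389 mL = 0.389 L.
riboflavin: 16.3 µmol/L × 376.36 g/mol × 0.389 L ÷ 1000 = 2.39 mg
maltose: 29.5 g/L × 0.389 L = 11.48 g
potassium chloride: 111 mmol/L × 74.5 g/mol × 0.389 L ÷ 1000 = 3.22 g
casein hydrolysate: 2.27 g/L × 0.389 L = 0.88 g
L-glutamine: 12.6 mmol/L × 146.15 g/mol × 0.389 L ÷ 1000 = 0.72 g
L-arginine: 1.13 g/L × 0.389 L = 0.44 g
potassium nitrate: 12.2 mmol/L × 101.1 g/mol × 0.389 L ÷ 1000 = 0.48 g

riboflavin 2.39 mg; maltose 11.48 g; potassium chloride 3.22 g; casein hydrolysate 0.88 g; L-glutamine 0.72 g; L-arginine 0.44 g; potassium nitrate 0.48 g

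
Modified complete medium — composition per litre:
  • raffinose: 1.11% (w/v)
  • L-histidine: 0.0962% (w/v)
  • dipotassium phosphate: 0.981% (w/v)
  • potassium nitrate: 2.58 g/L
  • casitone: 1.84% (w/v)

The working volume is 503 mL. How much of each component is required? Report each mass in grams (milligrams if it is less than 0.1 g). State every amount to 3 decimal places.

Working volume: 503 mL = 0.503 L.
raffinose: 1.11 g per 100 mL × 503 mL ÷ 100 = 5.583 g
L-histidine: 0.0962 g per 100 mL × 503 mL ÷ 100 = 0.484 g
dipotassium phosphate: 0.981 g per 100 mL × 503 mL ÷ 100 = 4.934 g
potassium nitrate: 2.58 g/L × 0.503 L = 1.298 g
casitone: 1.84 g per 100 mL × 503 mL ÷ 100 = 9.255 g

raffinose 5.583 g; L-histidine 0.484 g; dipotassium phosphate 4.934 g; potassium nitrate 1.298 g; casitone 9.255 g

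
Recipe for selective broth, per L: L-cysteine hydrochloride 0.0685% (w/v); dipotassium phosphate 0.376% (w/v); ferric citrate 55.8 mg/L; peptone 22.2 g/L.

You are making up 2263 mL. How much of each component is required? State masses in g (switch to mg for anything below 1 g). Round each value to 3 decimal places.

Target volume = 2263 mL = 2.263 L.
L-cysteine hydrochloride: 0.0685 g per 100 mL × 2263 mL ÷ 100 = 1.550 g
dipotassium phosphate: 0.376% w/v = 3.76 g/L → 3.76 × 2.263 L = 8.509 g
ferric citrate: 55.8 mg/L × 2.263 L = 126.275 mg
peptone: 22.2 g/L × 2.263 L = 50.239 g

L-cysteine hydrochloride 1.550 g; dipotassium phosphate 8.509 g; ferric citrate 126.275 mg; peptone 50.239 g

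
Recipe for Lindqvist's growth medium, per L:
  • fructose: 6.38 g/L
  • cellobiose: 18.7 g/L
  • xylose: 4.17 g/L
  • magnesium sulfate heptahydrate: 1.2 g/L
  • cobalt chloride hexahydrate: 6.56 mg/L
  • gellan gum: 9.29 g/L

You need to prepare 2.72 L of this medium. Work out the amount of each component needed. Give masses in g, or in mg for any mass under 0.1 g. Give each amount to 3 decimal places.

fructose 17.354 g; cellobiose 50.864 g; xylose 11.342 g; magnesium sulfate heptahydrate 3.264 g; cobalt chloride hexahydrate 17.843 mg; gellan gum 25.269 g

Working volume: 2.72 L.
fructose: 6.38 g/L × 2.72 L = 17.354 g
cellobiose: 18.7 g/L × 2.72 L = 50.864 g
xylose: 4.17 g/L × 2.72 L = 11.342 g
magnesium sulfate heptahydrate: 1.2 g/L × 2.72 L = 3.264 g
cobalt chloride hexahydrate: 6.56 mg/L × 2.72 L = 17.843 mg
gellan gum: 9.29 g/L × 2.72 L = 25.269 g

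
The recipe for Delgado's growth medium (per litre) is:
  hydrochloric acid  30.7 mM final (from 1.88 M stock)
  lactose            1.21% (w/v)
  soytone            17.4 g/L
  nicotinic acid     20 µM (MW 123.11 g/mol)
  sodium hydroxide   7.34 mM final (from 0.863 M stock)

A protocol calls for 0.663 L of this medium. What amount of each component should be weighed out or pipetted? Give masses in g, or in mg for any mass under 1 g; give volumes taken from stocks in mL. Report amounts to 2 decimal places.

Scale factor relative to 1 L: 0.663.
hydrochloric acid: C1V1 = C2V2 → 30.7 mM × 663 mL ÷ 1880 mM = 10.83 mL
lactose: 1.21% w/v = 12.1 g/L → 12.1 × 0.663 L = 8.02 g
soytone: 17.4 g/L × 0.663 L = 11.54 g
nicotinic acid: 20 µmol/L × 123.11 g/mol × 0.663 L ÷ 1000 = 1.63 mg
sodium hydroxide: C1V1 = C2V2 → 7.34 mM × 663 mL ÷ 863 mM = 5.64 mL

hydrochloric acid 10.83 mL; lactose 8.02 g; soytone 11.54 g; nicotinic acid 1.63 mg; sodium hydroxide 5.64 mL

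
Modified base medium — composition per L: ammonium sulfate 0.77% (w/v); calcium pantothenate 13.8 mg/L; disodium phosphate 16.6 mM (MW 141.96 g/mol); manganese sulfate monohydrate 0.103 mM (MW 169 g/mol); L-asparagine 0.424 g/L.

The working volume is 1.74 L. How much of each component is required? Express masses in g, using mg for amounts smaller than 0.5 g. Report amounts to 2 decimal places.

Scale factor relative to 1 L: 1.74.
ammonium sulfate: 0.77% w/v = 7.7 g/L → 7.7 × 1.74 L = 13.40 g
calcium pantothenate: 13.8 mg/L × 1.74 L = 24.01 mg
disodium phosphate: 16.6 mmol/L × 141.96 g/mol × 1.74 L ÷ 1000 = 4.10 g
manganese sulfate monohydrate: 0.103 mmol/L × 169 mg/mmol × 1.74 L = 30.29 mg
L-asparagine: 0.424 g/L × 1.74 L = 0.74 g

ammonium sulfate 13.40 g; calcium pantothenate 24.01 mg; disodium phosphate 4.10 g; manganese sulfate monohydrate 30.29 mg; L-asparagine 0.74 g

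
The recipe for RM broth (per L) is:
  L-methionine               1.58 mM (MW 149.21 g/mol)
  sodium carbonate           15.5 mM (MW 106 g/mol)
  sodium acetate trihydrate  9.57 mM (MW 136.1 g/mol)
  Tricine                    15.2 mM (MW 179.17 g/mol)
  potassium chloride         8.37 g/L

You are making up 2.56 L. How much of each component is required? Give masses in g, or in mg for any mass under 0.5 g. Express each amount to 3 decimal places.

L-methionine 0.604 g; sodium carbonate 4.206 g; sodium acetate trihydrate 3.334 g; Tricine 6.972 g; potassium chloride 21.427 g

Scale factor relative to 1 L: 2.56.
L-methionine: 1.58 mmol/L × 149.21 g/mol × 2.56 L ÷ 1000 = 0.604 g
sodium carbonate: 15.5 mmol/L × 106 g/mol × 2.56 L ÷ 1000 = 4.206 g
sodium acetate trihydrate: 9.57 mmol/L × 136.1 g/mol × 2.56 L ÷ 1000 = 3.334 g
Tricine: 15.2 mmol/L × 179.17 g/mol × 2.56 L ÷ 1000 = 6.972 g
potassium chloride: 8.37 g/L × 2.56 L = 21.427 g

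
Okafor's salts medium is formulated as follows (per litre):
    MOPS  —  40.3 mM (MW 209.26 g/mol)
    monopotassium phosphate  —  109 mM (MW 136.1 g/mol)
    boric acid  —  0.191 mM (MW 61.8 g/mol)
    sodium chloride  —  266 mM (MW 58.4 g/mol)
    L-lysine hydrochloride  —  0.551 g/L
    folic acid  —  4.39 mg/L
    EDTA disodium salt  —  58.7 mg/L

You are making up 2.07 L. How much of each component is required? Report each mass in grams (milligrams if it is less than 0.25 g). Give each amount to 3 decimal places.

MOPS 17.457 g; monopotassium phosphate 30.708 g; boric acid 24.434 mg; sodium chloride 32.156 g; L-lysine hydrochloride 1.141 g; folic acid 9.087 mg; EDTA disodium salt 121.509 mg

Scale factor relative to 1 L: 2.07.
MOPS: 40.3 mmol/L × 209.26 g/mol × 2.07 L ÷ 1000 = 17.457 g
monopotassium phosphate: 109 mmol/L × 136.1 g/mol × 2.07 L ÷ 1000 = 30.708 g
boric acid: 0.191 mmol/L × 61.8 mg/mmol × 2.07 L = 24.434 mg
sodium chloride: 266 mmol/L × 58.4 g/mol × 2.07 L ÷ 1000 = 32.156 g
L-lysine hydrochloride: 0.551 g/L × 2.07 L = 1.141 g
folic acid: 4.39 mg/L × 2.07 L = 9.087 mg
EDTA disodium salt: 58.7 mg/L × 2.07 L = 121.509 mg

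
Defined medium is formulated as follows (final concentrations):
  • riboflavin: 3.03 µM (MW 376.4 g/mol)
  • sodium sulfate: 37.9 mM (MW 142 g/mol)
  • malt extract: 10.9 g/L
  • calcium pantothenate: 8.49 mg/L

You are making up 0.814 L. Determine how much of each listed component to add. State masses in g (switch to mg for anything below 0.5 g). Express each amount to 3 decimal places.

riboflavin 0.928 mg; sodium sulfate 4.381 g; malt extract 8.873 g; calcium pantothenate 6.911 mg

Scale factor relative to 1 L: 0.814.
riboflavin: 3.03 µmol/L × 376.4 g/mol × 0.814 L ÷ 1000 = 0.928 mg
sodium sulfate: 37.9 mmol/L × 142 g/mol × 0.814 L ÷ 1000 = 4.381 g
malt extract: 10.9 g/L × 0.814 L = 8.873 g
calcium pantothenate: 8.49 mg/L × 0.814 L = 6.911 mg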